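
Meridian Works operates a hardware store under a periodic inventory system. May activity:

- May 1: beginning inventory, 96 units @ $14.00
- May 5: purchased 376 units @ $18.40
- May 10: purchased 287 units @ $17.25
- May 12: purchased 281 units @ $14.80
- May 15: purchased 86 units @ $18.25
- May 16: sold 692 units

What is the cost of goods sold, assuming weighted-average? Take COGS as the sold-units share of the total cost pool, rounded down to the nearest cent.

May 16, sell 692: 692/1126 × $18,941.45 → $11,640.74
Ending inventory (cost pool remaining) = $7,300.71

COGS = $11,640.74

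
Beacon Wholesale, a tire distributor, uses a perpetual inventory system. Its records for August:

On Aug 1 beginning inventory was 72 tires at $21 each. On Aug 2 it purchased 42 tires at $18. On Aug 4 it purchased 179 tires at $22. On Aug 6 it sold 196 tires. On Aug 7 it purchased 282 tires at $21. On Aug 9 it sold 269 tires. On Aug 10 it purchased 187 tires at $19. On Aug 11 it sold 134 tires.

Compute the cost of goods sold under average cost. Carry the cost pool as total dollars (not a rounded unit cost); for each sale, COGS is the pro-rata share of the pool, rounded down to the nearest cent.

After Aug 1: 72 on hand, pool $1,512.00 (≈ $21.0000 each)
After Aug 2: 114 on hand, pool $2,268.00 (≈ $19.8947 each)
After Aug 4: 293 on hand, pool $6,206.00 (≈ $21.1809 each)
Aug 6, sell 196: 196/293 × $6,206.00 → $4,151.45
After Aug 7: 379 on hand, pool $7,976.55 (≈ $21.0463 each)
Aug 9, sell 269: 269/379 × $7,976.55 → $5,661.45
After Aug 10: 297 on hand, pool $5,868.10 (≈ $19.7579 each)
Aug 11, sell 134: 134/297 × $5,868.10 → $2,647.56
Total COGS = $4,151.45 + $5,661.45 + $2,647.56 = $12,460.46
Ending inventory (cost pool remaining) = $3,220.54

COGS = $12,460.46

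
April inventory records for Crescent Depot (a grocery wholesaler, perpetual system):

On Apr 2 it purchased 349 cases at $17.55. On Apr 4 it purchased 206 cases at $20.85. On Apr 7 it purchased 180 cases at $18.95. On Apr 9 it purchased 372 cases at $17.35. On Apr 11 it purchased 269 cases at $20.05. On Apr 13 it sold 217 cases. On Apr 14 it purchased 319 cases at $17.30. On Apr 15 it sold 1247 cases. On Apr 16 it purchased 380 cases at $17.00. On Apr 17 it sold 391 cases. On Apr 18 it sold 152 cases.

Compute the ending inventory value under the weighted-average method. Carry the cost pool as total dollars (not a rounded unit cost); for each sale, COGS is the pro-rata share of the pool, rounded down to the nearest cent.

Ending inventory = $1,191.17

After Apr 2: 349 on hand, pool $6,124.95 (≈ $17.5500 each)
After Apr 4: 555 on hand, pool $10,420.05 (≈ $18.7749 each)
After Apr 7: 735 on hand, pool $13,831.05 (≈ $18.8178 each)
After Apr 9: 1107 on hand, pool $20,285.25 (≈ $18.3245 each)
After Apr 11: 1376 on hand, pool $25,678.70 (≈ $18.6618 each)
Apr 13, sell 217: 217/1376 × $25,678.70 → $4,049.62
After Apr 14: 1478 on hand, pool $27,147.78 (≈ $18.3679 each)
Apr 15, sell 1247: 1247/1478 × $27,147.78 → $22,904.79
After Apr 16: 611 on hand, pool $10,702.99 (≈ $17.5172 each)
Apr 17, sell 391: 391/611 × $10,702.99 → $6,849.21
Apr 18, sell 152: 152/220 × $3,853.78 → $2,662.61
Total COGS = $4,049.62 + $22,904.79 + $6,849.21 + $2,662.61 = $36,466.23
Ending inventory (cost pool remaining) = $1,191.17
Check: goods available $37,657.40 = COGS $36,466.23 + ending $1,191.17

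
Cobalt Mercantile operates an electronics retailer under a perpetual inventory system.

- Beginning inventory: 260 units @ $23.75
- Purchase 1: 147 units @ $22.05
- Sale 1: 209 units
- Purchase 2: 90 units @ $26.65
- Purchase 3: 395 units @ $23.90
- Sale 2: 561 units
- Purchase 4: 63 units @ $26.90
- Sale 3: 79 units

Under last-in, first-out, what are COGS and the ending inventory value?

COGS = $20,432.55; ending inventory = $2,517.50

Sale 1 (209) [LIFO — newest first]: 147 @ $22.05 + 62 @ $23.75 = $4,713.85
Sale 2 (561) [LIFO — newest first]: 395 @ $23.90 + 90 @ $26.65 + 76 @ $23.75 = $13,644.00
Sale 3 (79) [LIFO — newest first]: 63 @ $26.90 + 16 @ $23.75 = $2,074.70
Total COGS = $4,713.85 + $13,644.00 + $2,074.70 = $20,432.55
Ending inventory: 106 @ $23.75 = $2,517.50
Check: goods available $22,950.05 = COGS $20,432.55 + ending $2,517.50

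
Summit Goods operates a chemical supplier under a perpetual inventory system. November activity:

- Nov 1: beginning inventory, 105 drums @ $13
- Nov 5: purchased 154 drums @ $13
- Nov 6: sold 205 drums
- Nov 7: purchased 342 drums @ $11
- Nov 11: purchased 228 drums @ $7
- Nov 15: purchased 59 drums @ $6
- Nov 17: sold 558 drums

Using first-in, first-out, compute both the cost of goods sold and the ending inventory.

Nov 6, 205 sold [FIFO — oldest first]: 105 @ $13 + 100 @ $13 = $2,665
Nov 17, 558 sold [FIFO — oldest first]: 54 @ $13 + 342 @ $11 + 162 @ $7 = $5,598
Total COGS = $2,665 + $5,598 = $8,263
Ending inventory: 66 @ $7 + 59 @ $6 = $816

COGS = $8,263; ending inventory = $816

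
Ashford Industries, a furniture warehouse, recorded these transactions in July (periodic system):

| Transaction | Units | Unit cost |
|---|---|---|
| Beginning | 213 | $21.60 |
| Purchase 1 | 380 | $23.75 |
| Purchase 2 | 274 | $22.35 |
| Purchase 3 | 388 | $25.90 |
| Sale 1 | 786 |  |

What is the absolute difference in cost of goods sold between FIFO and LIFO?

FIFO COGS: 213 @ $21.60 + 380 @ $23.75 + 193 @ $22.35 = $17,939.35
LIFO COGS: 388 @ $25.90 + 274 @ $22.35 + 124 @ $23.75 = $19,118.10
Difference = |$17,939.35 − $19,118.10| = $1,178.75

$1,178.75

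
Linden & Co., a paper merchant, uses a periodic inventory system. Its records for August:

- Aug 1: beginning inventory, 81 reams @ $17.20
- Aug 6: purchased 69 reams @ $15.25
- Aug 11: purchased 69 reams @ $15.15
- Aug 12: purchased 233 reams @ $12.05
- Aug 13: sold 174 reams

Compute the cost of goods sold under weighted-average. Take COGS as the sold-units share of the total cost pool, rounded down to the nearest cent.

Aug 13, sell 174: 174/452 × $6,298.45 → $2,424.62
Ending inventory (cost pool remaining) = $3,873.83
Check: goods available $6,298.45 = COGS $2,424.62 + ending $3,873.83

COGS = $2,424.62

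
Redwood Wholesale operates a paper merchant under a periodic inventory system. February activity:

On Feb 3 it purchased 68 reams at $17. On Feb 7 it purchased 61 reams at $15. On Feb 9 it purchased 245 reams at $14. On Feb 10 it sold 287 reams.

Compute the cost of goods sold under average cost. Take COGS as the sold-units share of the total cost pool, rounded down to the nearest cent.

COGS = $4,221.35

Feb 10, sell 287: 287/374 × $5,501.00 → $4,221.35
Ending inventory (cost pool remaining) = $1,279.65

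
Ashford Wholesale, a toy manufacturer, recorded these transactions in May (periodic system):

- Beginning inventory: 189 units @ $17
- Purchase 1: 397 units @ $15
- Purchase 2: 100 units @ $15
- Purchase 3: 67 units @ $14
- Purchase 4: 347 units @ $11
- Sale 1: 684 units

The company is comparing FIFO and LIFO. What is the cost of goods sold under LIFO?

FIFO COGS: 189 @ $17 + 397 @ $15 + 98 @ $15 = $10,638
LIFO COGS: 347 @ $11 + 67 @ $14 + 100 @ $15 + 170 @ $15 = $8,805

COGS = $8,805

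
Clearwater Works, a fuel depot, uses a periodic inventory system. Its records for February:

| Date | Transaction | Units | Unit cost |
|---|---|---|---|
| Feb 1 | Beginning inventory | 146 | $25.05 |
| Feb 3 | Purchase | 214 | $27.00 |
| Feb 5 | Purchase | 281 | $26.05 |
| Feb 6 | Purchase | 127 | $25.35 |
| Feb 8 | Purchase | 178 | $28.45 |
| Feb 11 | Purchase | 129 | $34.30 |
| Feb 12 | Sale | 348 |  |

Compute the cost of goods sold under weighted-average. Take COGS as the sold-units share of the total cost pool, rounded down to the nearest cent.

COGS = $9,537.98

Feb 12, sell 348: 348/1075 × $29,463.60 → $9,537.98
Ending inventory (cost pool remaining) = $19,925.62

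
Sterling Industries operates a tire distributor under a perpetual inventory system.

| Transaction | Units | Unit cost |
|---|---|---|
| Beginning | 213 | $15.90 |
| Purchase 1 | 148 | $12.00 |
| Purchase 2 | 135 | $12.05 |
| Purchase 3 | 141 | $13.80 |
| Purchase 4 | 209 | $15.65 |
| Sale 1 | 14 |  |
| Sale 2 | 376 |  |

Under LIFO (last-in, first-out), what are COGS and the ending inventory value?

Sale 1 (14) [LIFO — newest first]: 14 @ $15.65 = $219.10
Sale 2 (376) [LIFO — newest first]: 195 @ $15.65 + 141 @ $13.80 + 40 @ $12.05 = $5,479.55
Total COGS = $219.10 + $5,479.55 = $5,698.65
Ending inventory: 213 @ $15.90 + 148 @ $12.00 + 95 @ $12.05 = $6,307.45

COGS = $5,698.65; ending inventory = $6,307.45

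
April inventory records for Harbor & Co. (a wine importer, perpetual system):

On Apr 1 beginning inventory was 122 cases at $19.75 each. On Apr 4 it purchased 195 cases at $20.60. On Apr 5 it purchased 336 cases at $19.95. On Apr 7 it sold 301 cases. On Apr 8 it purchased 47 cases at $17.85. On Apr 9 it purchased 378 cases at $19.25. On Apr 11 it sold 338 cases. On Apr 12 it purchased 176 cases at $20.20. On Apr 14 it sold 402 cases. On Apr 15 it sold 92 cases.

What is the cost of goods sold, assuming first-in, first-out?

COGS = $22,356.15

Apr 7, 301 sold [FIFO — oldest first]: 122 @ $19.75 + 179 @ $20.60 = $6,096.90
Apr 11, 338 sold [FIFO — oldest first]: 16 @ $20.60 + 322 @ $19.95 = $6,753.50
Apr 14, 402 sold [FIFO — oldest first]: 14 @ $19.95 + 47 @ $17.85 + 341 @ $19.25 = $7,682.50
Apr 15, 92 sold [FIFO — oldest first]: 37 @ $19.25 + 55 @ $20.20 = $1,823.25
Total COGS = $6,096.90 + $6,753.50 + $7,682.50 + $1,823.25 = $22,356.15
Ending inventory: 121 @ $20.20 = $2,444.20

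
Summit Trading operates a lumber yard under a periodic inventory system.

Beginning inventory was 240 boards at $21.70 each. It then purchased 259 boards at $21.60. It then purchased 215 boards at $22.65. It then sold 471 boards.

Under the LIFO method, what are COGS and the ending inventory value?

Sale 1 (471) [LIFO — newest first]: 215 @ $22.65 + 256 @ $21.60 = $10,399.35
Ending inventory: 240 @ $21.70 + 3 @ $21.60 = $5,272.80

COGS = $10,399.35; ending inventory = $5,272.80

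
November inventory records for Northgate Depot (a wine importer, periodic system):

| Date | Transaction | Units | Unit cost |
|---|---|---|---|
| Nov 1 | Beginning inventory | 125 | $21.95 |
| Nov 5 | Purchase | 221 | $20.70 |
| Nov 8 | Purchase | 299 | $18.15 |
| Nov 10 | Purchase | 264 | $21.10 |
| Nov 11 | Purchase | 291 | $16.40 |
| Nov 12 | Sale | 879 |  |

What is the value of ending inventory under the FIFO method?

Ending inventory = $5,405.40

Nov 12, 879 sold [FIFO — oldest first]: 125 @ $21.95 + 221 @ $20.70 + 299 @ $18.15 + 234 @ $21.10 = $17,682.70
Ending inventory: 30 @ $21.10 + 291 @ $16.40 = $5,405.40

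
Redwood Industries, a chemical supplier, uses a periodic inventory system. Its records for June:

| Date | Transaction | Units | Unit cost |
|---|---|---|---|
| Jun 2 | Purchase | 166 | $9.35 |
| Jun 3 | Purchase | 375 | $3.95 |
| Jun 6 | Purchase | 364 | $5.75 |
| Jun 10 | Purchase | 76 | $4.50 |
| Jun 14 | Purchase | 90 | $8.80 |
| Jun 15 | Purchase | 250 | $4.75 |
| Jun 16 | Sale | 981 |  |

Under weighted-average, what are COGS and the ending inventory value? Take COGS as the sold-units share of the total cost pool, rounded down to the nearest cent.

Jun 16, sell 981: 981/1321 × $7,447.85 → $5,530.91
Ending inventory (cost pool remaining) = $1,916.94

COGS = $5,530.91; ending inventory = $1,916.94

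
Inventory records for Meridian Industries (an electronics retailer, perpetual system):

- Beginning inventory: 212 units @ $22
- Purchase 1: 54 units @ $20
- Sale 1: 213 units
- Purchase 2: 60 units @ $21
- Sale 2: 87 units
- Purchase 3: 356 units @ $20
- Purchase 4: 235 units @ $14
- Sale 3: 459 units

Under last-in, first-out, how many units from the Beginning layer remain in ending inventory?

Sale 1 (213) [LIFO — newest first]: 54 @ $20 + 159 @ $22 = $4,578
Sale 2 (87) [LIFO — newest first]: 60 @ $21 + 27 @ $22 = $1,854
Sale 3 (459) [LIFO — newest first]: 235 @ $14 + 224 @ $20 = $7,770
Total COGS = $4,578 + $1,854 + $7,770 = $14,202
Ending inventory: 26 @ $22 + 132 @ $20 = $3,212
Check: goods available $17,414 = COGS $14,202 + ending $3,212

26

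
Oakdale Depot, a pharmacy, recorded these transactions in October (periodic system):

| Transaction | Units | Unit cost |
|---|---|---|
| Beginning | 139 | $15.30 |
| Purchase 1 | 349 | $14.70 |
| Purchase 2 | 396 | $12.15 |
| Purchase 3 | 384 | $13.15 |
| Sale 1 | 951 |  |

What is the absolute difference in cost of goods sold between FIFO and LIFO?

FIFO COGS: 139 @ $15.30 + 349 @ $14.70 + 396 @ $12.15 + 67 @ $13.15 = $12,949.45
LIFO COGS: 384 @ $13.15 + 396 @ $12.15 + 171 @ $14.70 = $12,374.70
Difference = |$12,949.45 − $12,374.70| = $574.75

$574.75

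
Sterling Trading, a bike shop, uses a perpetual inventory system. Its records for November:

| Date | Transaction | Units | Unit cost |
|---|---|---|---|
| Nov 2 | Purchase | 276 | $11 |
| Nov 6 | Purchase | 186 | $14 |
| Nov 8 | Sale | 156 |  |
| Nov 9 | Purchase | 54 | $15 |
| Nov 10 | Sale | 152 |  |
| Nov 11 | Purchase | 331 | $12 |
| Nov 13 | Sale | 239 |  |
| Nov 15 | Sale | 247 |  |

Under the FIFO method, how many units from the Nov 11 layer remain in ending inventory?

Nov 8, 156 sold [FIFO — oldest first]: 156 @ $11 = $1,716
Nov 10, 152 sold [FIFO — oldest first]: 120 @ $11 + 32 @ $14 = $1,768
Nov 13, 239 sold [FIFO — oldest first]: 154 @ $14 + 54 @ $15 + 31 @ $12 = $3,338
Nov 15, 247 sold [FIFO — oldest first]: 247 @ $12 = $2,964
Total COGS = $1,716 + $1,768 + $3,338 + $2,964 = $9,786
Ending inventory: 53 @ $12 = $636
Check: goods available $10,422 = COGS $9,786 + ending $636

53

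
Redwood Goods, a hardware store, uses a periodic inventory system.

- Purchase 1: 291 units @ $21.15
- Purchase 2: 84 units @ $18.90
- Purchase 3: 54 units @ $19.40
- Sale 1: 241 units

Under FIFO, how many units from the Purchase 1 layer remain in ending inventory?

50

Sale 1 (241) [FIFO — oldest first]: 241 @ $21.15 = $5,097.15
Ending inventory: 50 @ $21.15 + 84 @ $18.90 + 54 @ $19.40 = $3,692.70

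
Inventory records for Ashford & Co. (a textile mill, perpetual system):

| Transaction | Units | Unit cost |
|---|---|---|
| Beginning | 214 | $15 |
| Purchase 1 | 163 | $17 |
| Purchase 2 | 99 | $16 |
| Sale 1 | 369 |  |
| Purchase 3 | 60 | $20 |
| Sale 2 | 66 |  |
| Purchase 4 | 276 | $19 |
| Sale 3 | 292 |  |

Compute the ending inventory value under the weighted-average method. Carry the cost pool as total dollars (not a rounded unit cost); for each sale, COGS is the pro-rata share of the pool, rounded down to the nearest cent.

After Beginning: 214 on hand, pool $3,210.00 (≈ $15.0000 each)
After Purchase 1: 377 on hand, pool $5,981.00 (≈ $15.8647 each)
After Purchase 2: 476 on hand, pool $7,565.00 (≈ $15.8929 each)
Sale 1, sell 369: 369/476 × $7,565.00 → $5,864.46
After Purchase 3: 167 on hand, pool $2,900.54 (≈ $17.3685 each)
Sale 2, sell 66: 66/167 × $2,900.54 → $1,146.32
After Purchase 4: 377 on hand, pool $6,998.22 (≈ $18.5629 each)
Sale 3, sell 292: 292/377 × $6,998.22 → $5,420.37
Total COGS = $5,864.46 + $1,146.32 + $5,420.37 = $12,431.15
Ending inventory (cost pool remaining) = $1,577.85

Ending inventory = $1,577.85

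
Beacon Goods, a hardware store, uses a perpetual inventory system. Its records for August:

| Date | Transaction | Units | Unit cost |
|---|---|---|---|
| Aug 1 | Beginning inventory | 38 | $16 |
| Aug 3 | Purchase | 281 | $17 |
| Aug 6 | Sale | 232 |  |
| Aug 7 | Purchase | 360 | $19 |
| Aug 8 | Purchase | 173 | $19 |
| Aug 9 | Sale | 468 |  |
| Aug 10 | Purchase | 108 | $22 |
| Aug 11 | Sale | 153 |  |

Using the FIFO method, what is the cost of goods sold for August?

Aug 6, 232 sold [FIFO — oldest first]: 38 @ $16 + 194 @ $17 = $3,906
Aug 9, 468 sold [FIFO — oldest first]: 87 @ $17 + 360 @ $19 + 21 @ $19 = $8,718
Aug 11, 153 sold [FIFO — oldest first]: 152 @ $19 + 1 @ $22 = $2,910
Total COGS = $3,906 + $8,718 + $2,910 = $15,534
Ending inventory: 107 @ $22 = $2,354

COGS = $15,534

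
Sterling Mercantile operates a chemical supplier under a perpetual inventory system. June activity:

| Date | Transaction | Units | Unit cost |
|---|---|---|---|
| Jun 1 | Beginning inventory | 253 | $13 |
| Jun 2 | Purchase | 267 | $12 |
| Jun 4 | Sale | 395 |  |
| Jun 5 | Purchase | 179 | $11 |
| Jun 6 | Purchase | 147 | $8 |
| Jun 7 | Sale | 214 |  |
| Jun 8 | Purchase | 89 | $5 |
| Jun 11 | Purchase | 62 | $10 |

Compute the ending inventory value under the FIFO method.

Ending inventory = $3,231

Jun 4, 395 sold [FIFO — oldest first]: 253 @ $13 + 142 @ $12 = $4,993
Jun 7, 214 sold [FIFO — oldest first]: 125 @ $12 + 89 @ $11 = $2,479
Total COGS = $4,993 + $2,479 = $7,472
Ending inventory: 90 @ $11 + 147 @ $8 + 89 @ $5 + 62 @ $10 = $3,231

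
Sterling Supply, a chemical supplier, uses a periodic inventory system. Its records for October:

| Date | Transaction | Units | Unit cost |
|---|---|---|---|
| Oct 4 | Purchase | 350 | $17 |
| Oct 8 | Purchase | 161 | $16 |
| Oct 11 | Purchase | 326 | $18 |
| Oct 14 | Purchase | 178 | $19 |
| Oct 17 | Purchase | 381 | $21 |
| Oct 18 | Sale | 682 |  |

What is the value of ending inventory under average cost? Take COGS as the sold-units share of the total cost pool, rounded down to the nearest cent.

Oct 18, sell 682: 682/1396 × $25,777.00 → $12,593.06
Ending inventory (cost pool remaining) = $13,183.94

Ending inventory = $13,183.94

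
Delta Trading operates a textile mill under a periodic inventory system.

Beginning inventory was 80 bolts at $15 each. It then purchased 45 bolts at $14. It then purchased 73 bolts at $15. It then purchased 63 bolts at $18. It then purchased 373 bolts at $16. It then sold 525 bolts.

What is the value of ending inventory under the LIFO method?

Sale 1 (525) [LIFO — newest first]: 373 @ $16 + 63 @ $18 + 73 @ $15 + 16 @ $14 = $8,421
Ending inventory: 80 @ $15 + 29 @ $14 = $1,606

Ending inventory = $1,606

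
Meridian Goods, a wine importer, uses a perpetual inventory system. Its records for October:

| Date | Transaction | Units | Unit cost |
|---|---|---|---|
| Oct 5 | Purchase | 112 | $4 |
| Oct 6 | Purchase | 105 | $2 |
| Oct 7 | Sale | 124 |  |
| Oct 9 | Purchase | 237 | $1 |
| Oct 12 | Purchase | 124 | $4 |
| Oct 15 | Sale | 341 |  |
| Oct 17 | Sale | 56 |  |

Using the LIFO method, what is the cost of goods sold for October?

Oct 7, 124 sold [LIFO — newest first]: 105 @ $2 + 19 @ $4 = $286
Oct 15, 341 sold [LIFO — newest first]: 124 @ $4 + 217 @ $1 = $713
Oct 17, 56 sold [LIFO — newest first]: 20 @ $1 + 36 @ $4 = $164
Total COGS = $286 + $713 + $164 = $1,163
Ending inventory: 57 @ $4 = $228

COGS = $1,163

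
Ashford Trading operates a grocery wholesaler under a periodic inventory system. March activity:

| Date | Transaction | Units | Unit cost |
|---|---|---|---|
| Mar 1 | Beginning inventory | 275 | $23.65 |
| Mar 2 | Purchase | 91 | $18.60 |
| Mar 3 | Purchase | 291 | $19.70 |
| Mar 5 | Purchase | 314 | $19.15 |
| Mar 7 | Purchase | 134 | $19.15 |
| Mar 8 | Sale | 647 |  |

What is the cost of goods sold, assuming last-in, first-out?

Mar 8, 647 sold [LIFO — newest first]: 134 @ $19.15 + 314 @ $19.15 + 199 @ $19.70 = $12,499.50
Ending inventory: 275 @ $23.65 + 91 @ $18.60 + 92 @ $19.70 = $10,008.75
Check: goods available $22,508.25 = COGS $12,499.50 + ending $10,008.75

COGS = $12,499.50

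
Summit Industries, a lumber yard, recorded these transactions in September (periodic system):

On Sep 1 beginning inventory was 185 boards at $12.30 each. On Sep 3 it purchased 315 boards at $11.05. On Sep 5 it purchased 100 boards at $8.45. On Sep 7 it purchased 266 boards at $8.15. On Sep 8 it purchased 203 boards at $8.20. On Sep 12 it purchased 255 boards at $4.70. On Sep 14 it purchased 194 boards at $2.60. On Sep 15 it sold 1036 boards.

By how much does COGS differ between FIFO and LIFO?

$3,583.85

FIFO COGS: 185 @ $12.30 + 315 @ $11.05 + 100 @ $8.45 + 266 @ $8.15 + 170 @ $8.20 = $10,163.15
LIFO COGS: 194 @ $2.60 + 255 @ $4.70 + 203 @ $8.20 + 266 @ $8.15 + 100 @ $8.45 + 18 @ $11.05 = $6,579.30
Difference = |$10,163.15 − $6,579.30| = $3,583.85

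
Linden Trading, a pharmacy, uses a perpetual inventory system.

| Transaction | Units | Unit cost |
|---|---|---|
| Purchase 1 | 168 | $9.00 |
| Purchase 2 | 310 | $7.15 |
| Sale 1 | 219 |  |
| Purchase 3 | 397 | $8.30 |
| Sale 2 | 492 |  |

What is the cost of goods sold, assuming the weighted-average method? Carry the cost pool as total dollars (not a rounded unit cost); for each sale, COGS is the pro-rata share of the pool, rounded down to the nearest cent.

After Purchase 1: 168 on hand, pool $1,512.00 (≈ $9.0000 each)
After Purchase 2: 478 on hand, pool $3,728.50 (≈ $7.8002 each)
Sale 1, sell 219: 219/478 × $3,728.50 → $1,708.24
After Purchase 3: 656 on hand, pool $5,315.36 (≈ $8.1027 each)
Sale 2, sell 492: 492/656 × $5,315.36 → $3,986.52
Total COGS = $1,708.24 + $3,986.52 = $5,694.76
Ending inventory (cost pool remaining) = $1,328.84
Check: goods available $7,023.60 = COGS $5,694.76 + ending $1,328.84

COGS = $5,694.76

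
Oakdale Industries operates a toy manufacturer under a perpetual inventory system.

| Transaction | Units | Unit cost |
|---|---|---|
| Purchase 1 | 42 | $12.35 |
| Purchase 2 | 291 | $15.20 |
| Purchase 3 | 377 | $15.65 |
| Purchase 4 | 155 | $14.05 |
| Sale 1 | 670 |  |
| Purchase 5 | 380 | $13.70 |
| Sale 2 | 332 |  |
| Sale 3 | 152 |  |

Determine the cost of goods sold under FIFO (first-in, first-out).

Sale 1 (670) [FIFO — oldest first]: 42 @ $12.35 + 291 @ $15.20 + 337 @ $15.65 = $10,215.95
Sale 2 (332) [FIFO — oldest first]: 40 @ $15.65 + 155 @ $14.05 + 137 @ $13.70 = $4,680.65
Sale 3 (152) [FIFO — oldest first]: 152 @ $13.70 = $2,082.40
Total COGS = $10,215.95 + $4,680.65 + $2,082.40 = $16,979.00
Ending inventory: 91 @ $13.70 = $1,246.70

COGS = $16,979.00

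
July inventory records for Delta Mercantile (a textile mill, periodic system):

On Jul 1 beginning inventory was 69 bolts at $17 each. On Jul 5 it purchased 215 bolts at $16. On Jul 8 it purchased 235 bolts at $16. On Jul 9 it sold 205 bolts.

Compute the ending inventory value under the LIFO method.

Ending inventory = $5,093

Jul 9, 205 sold [LIFO — newest first]: 205 @ $16 = $3,280
Ending inventory: 69 @ $17 + 215 @ $16 + 30 @ $16 = $5,093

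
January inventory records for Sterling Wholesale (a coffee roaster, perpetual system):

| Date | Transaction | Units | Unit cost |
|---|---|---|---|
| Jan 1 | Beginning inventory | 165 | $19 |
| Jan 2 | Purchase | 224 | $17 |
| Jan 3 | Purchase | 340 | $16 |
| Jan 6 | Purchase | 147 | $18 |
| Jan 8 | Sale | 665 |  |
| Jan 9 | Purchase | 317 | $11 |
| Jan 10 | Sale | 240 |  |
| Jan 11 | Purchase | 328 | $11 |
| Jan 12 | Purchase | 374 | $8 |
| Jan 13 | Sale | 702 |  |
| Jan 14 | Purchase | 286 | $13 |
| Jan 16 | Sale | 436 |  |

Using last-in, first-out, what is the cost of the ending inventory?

Jan 8, 665 sold [LIFO — newest first]: 147 @ $18 + 340 @ $16 + 178 @ $17 = $11,112
Jan 10, 240 sold [LIFO — newest first]: 240 @ $11 = $2,640
Jan 13, 702 sold [LIFO — newest first]: 374 @ $8 + 328 @ $11 = $6,600
Jan 16, 436 sold [LIFO — newest first]: 286 @ $13 + 77 @ $11 + 46 @ $17 + 27 @ $19 = $5,860
Total COGS = $11,112 + $2,640 + $6,600 + $5,860 = $26,212
Ending inventory: 138 @ $19 = $2,622
Check: goods available $28,834 = COGS $26,212 + ending $2,622

Ending inventory = $2,622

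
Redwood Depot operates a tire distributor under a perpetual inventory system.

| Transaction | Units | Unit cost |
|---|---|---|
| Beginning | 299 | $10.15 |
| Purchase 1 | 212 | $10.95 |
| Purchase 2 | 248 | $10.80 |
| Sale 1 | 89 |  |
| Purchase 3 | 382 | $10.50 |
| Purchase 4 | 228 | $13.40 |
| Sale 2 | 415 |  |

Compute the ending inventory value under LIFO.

Sale 1 (89) [LIFO — newest first]: 89 @ $10.80 = $961.20
Sale 2 (415) [LIFO — newest first]: 228 @ $13.40 + 187 @ $10.50 = $5,018.70
Total COGS = $961.20 + $5,018.70 = $5,979.90
Ending inventory: 299 @ $10.15 + 212 @ $10.95 + 159 @ $10.80 + 195 @ $10.50 = $9,120.95
Check: goods available $15,100.85 = COGS $5,979.90 + ending $9,120.95

Ending inventory = $9,120.95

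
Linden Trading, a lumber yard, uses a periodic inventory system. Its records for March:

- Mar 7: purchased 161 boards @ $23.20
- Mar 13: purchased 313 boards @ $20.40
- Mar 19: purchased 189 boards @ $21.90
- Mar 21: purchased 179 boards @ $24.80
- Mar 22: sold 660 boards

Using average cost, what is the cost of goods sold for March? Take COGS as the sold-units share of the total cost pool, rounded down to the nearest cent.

COGS = $14,656.93

Mar 22, sell 660: 660/842 × $18,698.70 → $14,656.93
Ending inventory (cost pool remaining) = $4,041.77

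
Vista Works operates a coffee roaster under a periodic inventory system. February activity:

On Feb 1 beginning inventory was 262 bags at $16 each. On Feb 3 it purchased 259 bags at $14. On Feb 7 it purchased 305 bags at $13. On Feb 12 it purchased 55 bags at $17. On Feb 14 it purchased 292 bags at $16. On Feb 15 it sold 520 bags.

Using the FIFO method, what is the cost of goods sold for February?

COGS = $7,804

Feb 15, 520 sold [FIFO — oldest first]: 262 @ $16 + 258 @ $14 = $7,804
Ending inventory: 1 @ $14 + 305 @ $13 + 55 @ $17 + 292 @ $16 = $9,586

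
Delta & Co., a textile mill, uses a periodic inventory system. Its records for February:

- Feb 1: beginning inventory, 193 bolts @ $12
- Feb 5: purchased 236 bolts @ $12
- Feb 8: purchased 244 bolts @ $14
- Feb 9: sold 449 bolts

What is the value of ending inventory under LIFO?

Ending inventory = $2,688

Feb 9, 449 sold [LIFO — newest first]: 244 @ $14 + 205 @ $12 = $5,876
Ending inventory: 193 @ $12 + 31 @ $12 = $2,688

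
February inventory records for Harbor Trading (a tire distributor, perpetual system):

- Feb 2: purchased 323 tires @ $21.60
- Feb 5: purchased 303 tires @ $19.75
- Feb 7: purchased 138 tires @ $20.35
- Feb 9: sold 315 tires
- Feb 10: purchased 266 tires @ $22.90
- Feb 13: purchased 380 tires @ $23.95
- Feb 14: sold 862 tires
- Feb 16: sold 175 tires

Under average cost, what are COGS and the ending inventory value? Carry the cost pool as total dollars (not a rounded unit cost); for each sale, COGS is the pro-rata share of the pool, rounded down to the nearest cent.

After Feb 2: 323 on hand, pool $6,976.80 (≈ $21.6000 each)
After Feb 5: 626 on hand, pool $12,961.05 (≈ $20.7046 each)
After Feb 7: 764 on hand, pool $15,769.35 (≈ $20.6405 each)
Feb 9, sell 315: 315/764 × $15,769.35 → $6,501.76
After Feb 10: 715 on hand, pool $15,358.99 (≈ $21.4811 each)
After Feb 13: 1095 on hand, pool $24,459.99 (≈ $22.3379 each)
Feb 14, sell 862: 862/1095 × $24,459.99 → $19,255.26
Feb 16, sell 175: 175/233 × $5,204.73 → $3,909.13
Total COGS = $6,501.76 + $19,255.26 + $3,909.13 = $29,666.15
Ending inventory (cost pool remaining) = $1,295.60

COGS = $29,666.15; ending inventory = $1,295.60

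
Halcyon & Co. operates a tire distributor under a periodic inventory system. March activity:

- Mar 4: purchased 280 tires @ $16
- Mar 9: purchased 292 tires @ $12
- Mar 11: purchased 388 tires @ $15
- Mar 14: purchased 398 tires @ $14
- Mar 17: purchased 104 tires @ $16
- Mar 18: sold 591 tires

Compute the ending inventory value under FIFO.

Ending inventory = $12,771

Mar 18, 591 sold [FIFO — oldest first]: 280 @ $16 + 292 @ $12 + 19 @ $15 = $8,269
Ending inventory: 369 @ $15 + 398 @ $14 + 104 @ $16 = $12,771
Check: goods available $21,040 = COGS $8,269 + ending $12,771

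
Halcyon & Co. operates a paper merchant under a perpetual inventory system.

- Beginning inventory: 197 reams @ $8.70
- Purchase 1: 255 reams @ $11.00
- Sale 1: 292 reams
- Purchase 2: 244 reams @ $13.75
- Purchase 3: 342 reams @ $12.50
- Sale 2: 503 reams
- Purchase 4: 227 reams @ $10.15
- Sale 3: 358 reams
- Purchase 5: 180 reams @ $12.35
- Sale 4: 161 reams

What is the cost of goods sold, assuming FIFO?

Sale 1 (292) [FIFO — oldest first]: 197 @ $8.70 + 95 @ $11.00 = $2,758.90
Sale 2 (503) [FIFO — oldest first]: 160 @ $11.00 + 244 @ $13.75 + 99 @ $12.50 = $6,352.50
Sale 3 (358) [FIFO — oldest first]: 243 @ $12.50 + 115 @ $10.15 = $4,204.75
Sale 4 (161) [FIFO — oldest first]: 112 @ $10.15 + 49 @ $12.35 = $1,741.95
Total COGS = $2,758.90 + $6,352.50 + $4,204.75 + $1,741.95 = $15,058.10
Ending inventory: 131 @ $12.35 = $1,617.85
Check: goods available $16,675.95 = COGS $15,058.10 + ending $1,617.85

COGS = $15,058.10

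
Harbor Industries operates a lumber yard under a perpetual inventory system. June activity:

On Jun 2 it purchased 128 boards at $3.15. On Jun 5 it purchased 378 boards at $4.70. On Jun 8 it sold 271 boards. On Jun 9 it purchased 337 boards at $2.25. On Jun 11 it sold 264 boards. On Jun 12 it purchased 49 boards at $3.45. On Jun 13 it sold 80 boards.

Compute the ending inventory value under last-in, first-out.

Jun 8, 271 sold [LIFO — newest first]: 271 @ $4.70 = $1,273.70
Jun 11, 264 sold [LIFO — newest first]: 264 @ $2.25 = $594.00
Jun 13, 80 sold [LIFO — newest first]: 49 @ $3.45 + 31 @ $2.25 = $238.80
Total COGS = $1,273.70 + $594.00 + $238.80 = $2,106.50
Ending inventory: 128 @ $3.15 + 107 @ $4.70 + 42 @ $2.25 = $1,000.60
Check: goods available $3,107.10 = COGS $2,106.50 + ending $1,000.60

Ending inventory = $1,000.60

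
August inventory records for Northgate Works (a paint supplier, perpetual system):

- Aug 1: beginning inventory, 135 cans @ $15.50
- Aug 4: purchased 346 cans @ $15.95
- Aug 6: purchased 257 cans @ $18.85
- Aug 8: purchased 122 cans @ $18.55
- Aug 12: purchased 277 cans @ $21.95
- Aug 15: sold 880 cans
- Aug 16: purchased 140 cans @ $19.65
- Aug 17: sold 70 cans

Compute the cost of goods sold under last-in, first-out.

Aug 15, 880 sold [LIFO — newest first]: 277 @ $21.95 + 122 @ $18.55 + 257 @ $18.85 + 224 @ $15.95 = $16,760.50
Aug 17, 70 sold [LIFO — newest first]: 70 @ $19.65 = $1,375.50
Total COGS = $16,760.50 + $1,375.50 = $18,136.00
Ending inventory: 135 @ $15.50 + 122 @ $15.95 + 70 @ $19.65 = $5,413.90

COGS = $18,136.00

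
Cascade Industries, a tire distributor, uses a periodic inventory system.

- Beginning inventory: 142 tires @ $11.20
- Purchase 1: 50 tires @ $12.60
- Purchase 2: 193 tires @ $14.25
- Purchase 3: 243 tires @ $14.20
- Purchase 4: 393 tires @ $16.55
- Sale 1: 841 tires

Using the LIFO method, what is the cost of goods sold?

Sale 1 (841) [LIFO — newest first]: 393 @ $16.55 + 243 @ $14.20 + 193 @ $14.25 + 12 @ $12.60 = $12,856.20
Ending inventory: 142 @ $11.20 + 38 @ $12.60 = $2,069.20

COGS = $12,856.20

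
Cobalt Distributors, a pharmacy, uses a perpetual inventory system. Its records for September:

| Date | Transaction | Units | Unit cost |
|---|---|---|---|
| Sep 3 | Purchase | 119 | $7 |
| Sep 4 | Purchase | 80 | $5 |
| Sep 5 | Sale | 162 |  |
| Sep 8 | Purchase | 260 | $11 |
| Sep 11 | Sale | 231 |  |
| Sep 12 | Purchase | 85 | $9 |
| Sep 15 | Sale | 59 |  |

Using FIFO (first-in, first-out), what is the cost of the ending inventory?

Ending inventory = $842

Sep 5, 162 sold [FIFO — oldest first]: 119 @ $7 + 43 @ $5 = $1,048
Sep 11, 231 sold [FIFO — oldest first]: 37 @ $5 + 194 @ $11 = $2,319
Sep 15, 59 sold [FIFO — oldest first]: 59 @ $11 = $649
Total COGS = $1,048 + $2,319 + $649 = $4,016
Ending inventory: 7 @ $11 + 85 @ $9 = $842
Check: goods available $4,858 = COGS $4,016 + ending $842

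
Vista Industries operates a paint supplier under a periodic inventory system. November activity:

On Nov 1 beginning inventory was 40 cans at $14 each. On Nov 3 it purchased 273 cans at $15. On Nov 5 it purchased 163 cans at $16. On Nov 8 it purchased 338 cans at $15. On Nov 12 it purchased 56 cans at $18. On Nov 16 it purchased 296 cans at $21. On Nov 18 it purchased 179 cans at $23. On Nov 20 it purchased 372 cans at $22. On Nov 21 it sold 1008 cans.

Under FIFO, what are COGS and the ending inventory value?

Nov 21, 1008 sold [FIFO — oldest first]: 40 @ $14 + 273 @ $15 + 163 @ $16 + 338 @ $15 + 56 @ $18 + 138 @ $21 = $16,239
Ending inventory: 158 @ $21 + 179 @ $23 + 372 @ $22 = $15,619

COGS = $16,239; ending inventory = $15,619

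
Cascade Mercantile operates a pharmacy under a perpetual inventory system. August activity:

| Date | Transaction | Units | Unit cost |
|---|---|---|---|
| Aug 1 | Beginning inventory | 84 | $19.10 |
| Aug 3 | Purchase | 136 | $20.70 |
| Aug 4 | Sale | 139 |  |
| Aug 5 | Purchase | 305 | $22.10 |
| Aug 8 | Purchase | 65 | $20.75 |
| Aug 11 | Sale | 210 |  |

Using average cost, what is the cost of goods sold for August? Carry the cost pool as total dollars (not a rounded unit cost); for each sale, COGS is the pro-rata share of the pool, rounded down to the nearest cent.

After Aug 1: 84 on hand, pool $1,604.40 (≈ $19.1000 each)
After Aug 3: 220 on hand, pool $4,419.60 (≈ $20.0891 each)
Aug 4, sell 139: 139/220 × $4,419.60 → $2,792.38
After Aug 5: 386 on hand, pool $8,367.72 (≈ $21.6780 each)
After Aug 8: 451 on hand, pool $9,716.47 (≈ $21.5443 each)
Aug 11, sell 210: 210/451 × $9,716.47 → $4,524.29
Total COGS = $2,792.38 + $4,524.29 = $7,316.67
Ending inventory (cost pool remaining) = $5,192.18

COGS = $7,316.67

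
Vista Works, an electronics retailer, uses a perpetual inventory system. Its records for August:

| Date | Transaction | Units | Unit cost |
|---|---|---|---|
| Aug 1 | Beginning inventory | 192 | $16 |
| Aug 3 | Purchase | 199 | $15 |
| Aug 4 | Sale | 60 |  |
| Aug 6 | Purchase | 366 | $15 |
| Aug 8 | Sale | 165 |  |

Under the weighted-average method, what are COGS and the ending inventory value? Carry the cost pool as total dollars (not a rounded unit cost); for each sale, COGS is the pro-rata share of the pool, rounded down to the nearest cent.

After Aug 1: 192 on hand, pool $3,072.00 (≈ $16.0000 each)
After Aug 3: 391 on hand, pool $6,057.00 (≈ $15.4910 each)
Aug 4, sell 60: 60/391 × $6,057.00 → $929.46
After Aug 6: 697 on hand, pool $10,617.54 (≈ $15.2332 each)
Aug 8, sell 165: 165/697 × $10,617.54 → $2,513.47
Total COGS = $929.46 + $2,513.47 = $3,442.93
Ending inventory (cost pool remaining) = $8,104.07

COGS = $3,442.93; ending inventory = $8,104.07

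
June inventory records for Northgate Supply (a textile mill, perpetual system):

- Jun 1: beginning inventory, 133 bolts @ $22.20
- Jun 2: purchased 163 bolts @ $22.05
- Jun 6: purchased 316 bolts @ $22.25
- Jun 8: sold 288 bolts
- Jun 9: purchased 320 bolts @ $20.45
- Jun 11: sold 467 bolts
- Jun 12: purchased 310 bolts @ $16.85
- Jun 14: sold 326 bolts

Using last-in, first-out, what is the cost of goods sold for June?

Jun 8, 288 sold [LIFO — newest first]: 288 @ $22.25 = $6,408.00
Jun 11, 467 sold [LIFO — newest first]: 320 @ $20.45 + 28 @ $22.25 + 119 @ $22.05 = $9,790.95
Jun 14, 326 sold [LIFO — newest first]: 310 @ $16.85 + 16 @ $22.05 = $5,576.30
Total COGS = $6,408.00 + $9,790.95 + $5,576.30 = $21,775.25
Ending inventory: 133 @ $22.20 + 28 @ $22.05 = $3,570.00
Check: goods available $25,345.25 = COGS $21,775.25 + ending $3,570.00

COGS = $21,775.25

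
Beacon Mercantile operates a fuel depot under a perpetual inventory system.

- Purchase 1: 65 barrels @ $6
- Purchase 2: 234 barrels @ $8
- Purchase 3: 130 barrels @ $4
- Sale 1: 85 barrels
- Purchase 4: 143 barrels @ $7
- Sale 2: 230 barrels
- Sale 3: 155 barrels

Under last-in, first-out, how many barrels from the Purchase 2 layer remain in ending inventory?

37

Sale 1 (85) [LIFO — newest first]: 85 @ $4 = $340
Sale 2 (230) [LIFO — newest first]: 143 @ $7 + 45 @ $4 + 42 @ $8 = $1,517
Sale 3 (155) [LIFO — newest first]: 155 @ $8 = $1,240
Total COGS = $340 + $1,517 + $1,240 = $3,097
Ending inventory: 65 @ $6 + 37 @ $8 = $686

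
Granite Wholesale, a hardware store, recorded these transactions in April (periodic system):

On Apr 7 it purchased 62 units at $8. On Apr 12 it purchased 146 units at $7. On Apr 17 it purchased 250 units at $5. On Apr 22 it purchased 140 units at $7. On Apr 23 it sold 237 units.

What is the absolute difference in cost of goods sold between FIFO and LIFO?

$198

FIFO COGS: 62 @ $8 + 146 @ $7 + 29 @ $5 = $1,663
LIFO COGS: 140 @ $7 + 97 @ $5 = $1,465
Difference = |$1,663 − $1,465| = $198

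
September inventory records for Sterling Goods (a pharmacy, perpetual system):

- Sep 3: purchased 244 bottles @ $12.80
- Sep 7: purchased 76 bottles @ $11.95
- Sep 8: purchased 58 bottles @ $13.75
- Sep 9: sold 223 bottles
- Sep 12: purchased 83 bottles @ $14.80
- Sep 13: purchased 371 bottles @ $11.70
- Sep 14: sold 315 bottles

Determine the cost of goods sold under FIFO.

COGS = $6,958.20

Sep 9, 223 sold [FIFO — oldest first]: 223 @ $12.80 = $2,854.40
Sep 14, 315 sold [FIFO — oldest first]: 21 @ $12.80 + 76 @ $11.95 + 58 @ $13.75 + 83 @ $14.80 + 77 @ $11.70 = $4,103.80
Total COGS = $2,854.40 + $4,103.80 = $6,958.20
Ending inventory: 294 @ $11.70 = $3,439.80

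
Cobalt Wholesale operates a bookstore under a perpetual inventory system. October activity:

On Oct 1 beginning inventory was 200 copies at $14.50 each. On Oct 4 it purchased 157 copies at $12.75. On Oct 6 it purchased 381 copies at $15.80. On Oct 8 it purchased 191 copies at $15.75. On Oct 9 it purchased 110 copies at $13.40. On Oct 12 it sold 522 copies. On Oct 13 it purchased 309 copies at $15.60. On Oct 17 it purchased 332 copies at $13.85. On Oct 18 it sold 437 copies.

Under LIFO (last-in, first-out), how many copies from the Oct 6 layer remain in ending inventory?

160

Oct 12, 522 sold [LIFO — newest first]: 110 @ $13.40 + 191 @ $15.75 + 221 @ $15.80 = $7,974.05
Oct 18, 437 sold [LIFO — newest first]: 332 @ $13.85 + 105 @ $15.60 = $6,236.20
Total COGS = $7,974.05 + $6,236.20 = $14,210.25
Ending inventory: 200 @ $14.50 + 157 @ $12.75 + 160 @ $15.80 + 204 @ $15.60 = $10,612.15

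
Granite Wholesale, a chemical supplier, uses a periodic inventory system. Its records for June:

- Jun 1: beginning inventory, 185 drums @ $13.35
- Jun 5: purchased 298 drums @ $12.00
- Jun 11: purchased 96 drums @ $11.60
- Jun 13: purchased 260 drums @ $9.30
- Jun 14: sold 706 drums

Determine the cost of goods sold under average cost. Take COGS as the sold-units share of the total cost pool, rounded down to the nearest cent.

COGS = $8,059.12

Jun 14, sell 706: 706/839 × $9,577.35 → $8,059.12
Ending inventory (cost pool remaining) = $1,518.23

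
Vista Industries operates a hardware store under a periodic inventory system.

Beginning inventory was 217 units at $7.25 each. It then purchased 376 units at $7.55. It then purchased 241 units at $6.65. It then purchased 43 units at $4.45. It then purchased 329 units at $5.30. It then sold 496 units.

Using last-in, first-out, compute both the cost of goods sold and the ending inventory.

COGS = $2,759.65; ending inventory = $5,190.10

Sale 1 (496) [LIFO — newest first]: 329 @ $5.30 + 43 @ $4.45 + 124 @ $6.65 = $2,759.65
Ending inventory: 217 @ $7.25 + 376 @ $7.55 + 117 @ $6.65 = $5,190.10
Check: goods available $7,949.75 = COGS $2,759.65 + ending $5,190.10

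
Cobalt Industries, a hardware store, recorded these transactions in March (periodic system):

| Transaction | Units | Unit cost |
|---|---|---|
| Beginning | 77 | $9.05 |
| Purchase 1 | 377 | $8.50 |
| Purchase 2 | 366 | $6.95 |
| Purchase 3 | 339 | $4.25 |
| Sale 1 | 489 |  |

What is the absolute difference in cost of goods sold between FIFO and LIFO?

$1,661.35

FIFO COGS: 77 @ $9.05 + 377 @ $8.50 + 35 @ $6.95 = $4,144.60
LIFO COGS: 339 @ $4.25 + 150 @ $6.95 = $2,483.25
Difference = |$4,144.60 − $2,483.25| = $1,661.35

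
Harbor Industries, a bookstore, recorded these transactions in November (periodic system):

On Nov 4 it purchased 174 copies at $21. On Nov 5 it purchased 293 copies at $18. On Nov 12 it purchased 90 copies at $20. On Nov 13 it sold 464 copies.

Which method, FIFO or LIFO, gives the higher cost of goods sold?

FIFO COGS: 174 @ $21 + 290 @ $18 = $8,874
LIFO COGS: 90 @ $20 + 293 @ $18 + 81 @ $21 = $8,775

FIFO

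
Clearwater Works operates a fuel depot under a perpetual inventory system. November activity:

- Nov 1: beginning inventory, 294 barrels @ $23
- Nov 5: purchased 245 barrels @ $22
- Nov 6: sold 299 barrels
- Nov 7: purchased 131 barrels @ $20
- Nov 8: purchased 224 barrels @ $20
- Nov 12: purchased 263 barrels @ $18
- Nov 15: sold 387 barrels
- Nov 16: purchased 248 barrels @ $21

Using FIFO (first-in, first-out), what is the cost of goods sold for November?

COGS = $15,092

Nov 6, 299 sold [FIFO — oldest first]: 294 @ $23 + 5 @ $22 = $6,872
Nov 15, 387 sold [FIFO — oldest first]: 240 @ $22 + 131 @ $20 + 16 @ $20 = $8,220
Total COGS = $6,872 + $8,220 = $15,092
Ending inventory: 208 @ $20 + 263 @ $18 + 248 @ $21 = $14,102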